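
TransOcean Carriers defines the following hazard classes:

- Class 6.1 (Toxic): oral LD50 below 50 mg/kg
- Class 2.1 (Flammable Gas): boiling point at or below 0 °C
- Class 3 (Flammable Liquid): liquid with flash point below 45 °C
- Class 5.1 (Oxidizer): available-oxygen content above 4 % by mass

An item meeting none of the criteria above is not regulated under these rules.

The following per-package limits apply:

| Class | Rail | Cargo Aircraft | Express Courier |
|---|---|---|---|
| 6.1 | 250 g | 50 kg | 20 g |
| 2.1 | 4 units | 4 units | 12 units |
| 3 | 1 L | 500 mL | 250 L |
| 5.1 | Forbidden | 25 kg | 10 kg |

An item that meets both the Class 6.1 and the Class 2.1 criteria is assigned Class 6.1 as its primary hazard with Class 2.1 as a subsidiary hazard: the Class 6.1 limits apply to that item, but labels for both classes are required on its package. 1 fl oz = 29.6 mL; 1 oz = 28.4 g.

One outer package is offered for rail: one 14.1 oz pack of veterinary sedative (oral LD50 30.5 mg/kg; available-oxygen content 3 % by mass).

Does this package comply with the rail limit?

Veterinary sedative: oral LD50 30.5 mg/kg < 50 mg/kg → Class 6.1 (Toxic).
Class 6.1 quantity: one 14.1 oz pack = 400.44 g.
400.44 g exceeds the rail limit of 250 g for Class 6.1.

No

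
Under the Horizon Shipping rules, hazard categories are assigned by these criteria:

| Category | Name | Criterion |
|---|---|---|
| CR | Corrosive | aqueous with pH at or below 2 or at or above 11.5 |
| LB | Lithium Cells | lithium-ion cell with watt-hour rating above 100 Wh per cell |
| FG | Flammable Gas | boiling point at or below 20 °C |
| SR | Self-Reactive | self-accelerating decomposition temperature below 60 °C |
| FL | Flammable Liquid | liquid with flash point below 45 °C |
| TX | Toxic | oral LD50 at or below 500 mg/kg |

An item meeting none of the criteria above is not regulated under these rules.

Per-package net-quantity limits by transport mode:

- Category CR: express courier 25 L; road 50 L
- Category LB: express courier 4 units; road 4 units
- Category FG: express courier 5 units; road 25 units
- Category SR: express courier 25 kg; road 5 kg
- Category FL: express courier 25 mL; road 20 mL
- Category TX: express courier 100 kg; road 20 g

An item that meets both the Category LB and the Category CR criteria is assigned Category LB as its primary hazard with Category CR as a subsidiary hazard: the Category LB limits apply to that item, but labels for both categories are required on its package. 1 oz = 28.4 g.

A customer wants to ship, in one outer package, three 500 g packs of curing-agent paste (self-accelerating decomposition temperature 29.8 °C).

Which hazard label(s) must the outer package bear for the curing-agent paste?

With self-accelerating decomposition temperature 29.8 °C (< 60 °C), the curing-agent paste falls in Category SR.
Only the Category SR label is required.

Category SR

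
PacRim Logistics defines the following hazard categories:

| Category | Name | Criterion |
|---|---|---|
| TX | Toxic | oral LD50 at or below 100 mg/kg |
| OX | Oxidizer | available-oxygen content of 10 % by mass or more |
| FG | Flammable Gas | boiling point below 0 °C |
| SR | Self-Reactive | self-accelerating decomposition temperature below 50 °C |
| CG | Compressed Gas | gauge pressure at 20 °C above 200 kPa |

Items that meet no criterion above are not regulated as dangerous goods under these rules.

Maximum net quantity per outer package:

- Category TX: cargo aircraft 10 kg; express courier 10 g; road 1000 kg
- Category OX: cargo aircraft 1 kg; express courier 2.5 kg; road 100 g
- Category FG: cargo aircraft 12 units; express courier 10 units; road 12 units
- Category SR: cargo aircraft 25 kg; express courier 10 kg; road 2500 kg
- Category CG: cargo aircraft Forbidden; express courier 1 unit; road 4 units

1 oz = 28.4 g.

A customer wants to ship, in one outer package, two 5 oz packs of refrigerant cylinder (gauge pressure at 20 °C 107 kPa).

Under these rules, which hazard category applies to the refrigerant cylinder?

gauge pressure at 20 °C 107 kPa is not above 200 kPa, so Category CG does not apply.
No criterion is met, so the item is not regulated.

Not regulated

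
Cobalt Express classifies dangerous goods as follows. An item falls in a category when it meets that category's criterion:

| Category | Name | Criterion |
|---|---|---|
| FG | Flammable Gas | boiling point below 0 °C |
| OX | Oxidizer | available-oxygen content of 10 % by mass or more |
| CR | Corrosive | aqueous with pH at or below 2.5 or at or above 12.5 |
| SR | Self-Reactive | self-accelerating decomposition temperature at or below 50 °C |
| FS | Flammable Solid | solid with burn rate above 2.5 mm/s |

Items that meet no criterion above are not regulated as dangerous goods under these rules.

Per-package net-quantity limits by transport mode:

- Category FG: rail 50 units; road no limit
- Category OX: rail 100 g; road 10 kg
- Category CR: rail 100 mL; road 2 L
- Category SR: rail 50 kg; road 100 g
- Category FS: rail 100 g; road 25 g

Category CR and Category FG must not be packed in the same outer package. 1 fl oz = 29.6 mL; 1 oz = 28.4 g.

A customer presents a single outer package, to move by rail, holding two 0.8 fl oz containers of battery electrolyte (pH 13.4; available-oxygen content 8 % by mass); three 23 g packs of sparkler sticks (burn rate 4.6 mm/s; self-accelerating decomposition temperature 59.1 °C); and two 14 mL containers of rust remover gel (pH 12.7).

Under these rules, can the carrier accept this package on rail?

Yes

Battery electrolyte: pH 13.4 ≥ 12.5 → Category CR (Corrosive).
Sparkler sticks: burn rate 4.6 mm/s > 2.5 mm/s → Category FS (Flammable Solid).
Rust remover gel: pH 12.7 ≥ 12.5 → Category CR (Corrosive).
Total Category CR: (two 0.8 fl oz containers = 47.36 mL) + (two 14 mL containers = 28 mL) = 75.36 mL.
75.36 mL ≤ 100 mL (rail limit, Category CR) — within limit.
Category FS quantity: three 23 g packs = 69 g.
That is within the Category FS rail limit of 100 g.
The segregation rule (Category CR with Category FG) does not apply to Category CR with Category FS.
Every hazard category is within its rail limit and no segregation rule is violated.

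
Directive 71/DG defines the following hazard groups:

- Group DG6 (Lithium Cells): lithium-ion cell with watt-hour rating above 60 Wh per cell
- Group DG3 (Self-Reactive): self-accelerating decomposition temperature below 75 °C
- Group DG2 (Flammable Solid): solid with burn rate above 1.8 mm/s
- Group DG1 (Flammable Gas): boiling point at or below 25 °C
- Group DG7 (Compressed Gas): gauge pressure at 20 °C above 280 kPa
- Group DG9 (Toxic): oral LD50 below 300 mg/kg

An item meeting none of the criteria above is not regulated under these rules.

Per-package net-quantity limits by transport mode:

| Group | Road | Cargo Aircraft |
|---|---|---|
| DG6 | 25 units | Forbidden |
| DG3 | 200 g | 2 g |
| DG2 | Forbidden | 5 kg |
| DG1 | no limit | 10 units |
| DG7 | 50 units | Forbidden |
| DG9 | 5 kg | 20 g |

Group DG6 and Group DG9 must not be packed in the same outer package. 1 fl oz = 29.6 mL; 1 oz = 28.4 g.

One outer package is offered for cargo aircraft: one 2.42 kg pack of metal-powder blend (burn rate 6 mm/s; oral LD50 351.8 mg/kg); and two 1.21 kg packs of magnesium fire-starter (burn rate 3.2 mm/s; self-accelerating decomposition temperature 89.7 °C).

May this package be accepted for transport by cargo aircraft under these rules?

Burn rate 6 mm/s meets the Group DG2 criterion (Flammable Solid), so the metal-powder blend is Group DG2.
Burn rate 3.2 mm/s meets the Group DG2 criterion (Flammable Solid), so the magnesium fire-starter is Group DG2.
Group DG2 net quantity: 2.42 kg + (two 1.21 kg packs = 2.42 kg) = 4.84 kg.
4.84 kg is within the cargo aircraft limit of 5 kg for Group DG2.

Yes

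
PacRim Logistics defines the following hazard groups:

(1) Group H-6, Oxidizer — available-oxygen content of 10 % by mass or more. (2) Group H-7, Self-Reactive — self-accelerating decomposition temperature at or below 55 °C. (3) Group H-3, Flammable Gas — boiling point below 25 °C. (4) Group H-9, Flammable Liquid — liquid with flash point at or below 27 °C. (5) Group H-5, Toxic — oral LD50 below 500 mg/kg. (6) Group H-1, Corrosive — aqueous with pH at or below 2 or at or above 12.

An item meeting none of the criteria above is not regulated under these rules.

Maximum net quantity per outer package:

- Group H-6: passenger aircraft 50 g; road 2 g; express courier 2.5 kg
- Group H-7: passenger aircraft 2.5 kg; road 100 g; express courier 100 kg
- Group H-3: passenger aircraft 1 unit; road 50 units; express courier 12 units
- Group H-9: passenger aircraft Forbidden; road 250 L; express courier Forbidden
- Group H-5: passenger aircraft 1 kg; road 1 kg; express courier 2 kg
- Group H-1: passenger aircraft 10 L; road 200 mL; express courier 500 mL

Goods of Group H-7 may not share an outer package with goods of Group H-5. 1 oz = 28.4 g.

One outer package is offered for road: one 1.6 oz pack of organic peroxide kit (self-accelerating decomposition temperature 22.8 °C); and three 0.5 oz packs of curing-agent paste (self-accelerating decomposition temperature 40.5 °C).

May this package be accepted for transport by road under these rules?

Self-accelerating decomposition temperature 22.8 °C meets the Group H-7 criterion (Self-Reactive), so the organic peroxide kit is Group H-7.
The curing-agent paste has self-accelerating decomposition temperature 40.5 °C, which is ≤ 55 °C, so it is Group H-7 (Self-Reactive).
Total Group H-7: (one 1.6 oz pack = 45.44 g) + (three 0.5 oz packs = 42.6 g) = 88.04 g.
88.04 g is within the road limit of 100 g for Group H-7.

Yes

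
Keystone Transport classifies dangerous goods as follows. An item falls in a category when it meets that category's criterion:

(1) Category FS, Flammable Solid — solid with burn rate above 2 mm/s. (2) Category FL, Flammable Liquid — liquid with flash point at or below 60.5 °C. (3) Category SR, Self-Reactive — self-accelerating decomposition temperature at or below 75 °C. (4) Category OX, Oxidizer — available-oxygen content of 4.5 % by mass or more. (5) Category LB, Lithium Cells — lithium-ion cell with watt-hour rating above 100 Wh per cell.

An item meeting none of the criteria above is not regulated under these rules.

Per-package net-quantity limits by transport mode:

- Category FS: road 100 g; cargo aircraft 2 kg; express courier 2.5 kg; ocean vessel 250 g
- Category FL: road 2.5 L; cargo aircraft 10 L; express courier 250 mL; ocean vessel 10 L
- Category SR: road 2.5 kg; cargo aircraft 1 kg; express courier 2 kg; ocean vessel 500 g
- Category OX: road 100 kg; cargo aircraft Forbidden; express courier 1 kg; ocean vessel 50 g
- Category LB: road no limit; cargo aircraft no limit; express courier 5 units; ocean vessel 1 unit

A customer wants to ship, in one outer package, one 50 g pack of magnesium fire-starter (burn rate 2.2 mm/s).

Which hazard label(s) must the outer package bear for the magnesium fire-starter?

Burn rate 2.2 mm/s meets the Category FS criterion (Flammable Solid), so the magnesium fire-starter is Category FS.
Only the Category FS label is required.

Category FS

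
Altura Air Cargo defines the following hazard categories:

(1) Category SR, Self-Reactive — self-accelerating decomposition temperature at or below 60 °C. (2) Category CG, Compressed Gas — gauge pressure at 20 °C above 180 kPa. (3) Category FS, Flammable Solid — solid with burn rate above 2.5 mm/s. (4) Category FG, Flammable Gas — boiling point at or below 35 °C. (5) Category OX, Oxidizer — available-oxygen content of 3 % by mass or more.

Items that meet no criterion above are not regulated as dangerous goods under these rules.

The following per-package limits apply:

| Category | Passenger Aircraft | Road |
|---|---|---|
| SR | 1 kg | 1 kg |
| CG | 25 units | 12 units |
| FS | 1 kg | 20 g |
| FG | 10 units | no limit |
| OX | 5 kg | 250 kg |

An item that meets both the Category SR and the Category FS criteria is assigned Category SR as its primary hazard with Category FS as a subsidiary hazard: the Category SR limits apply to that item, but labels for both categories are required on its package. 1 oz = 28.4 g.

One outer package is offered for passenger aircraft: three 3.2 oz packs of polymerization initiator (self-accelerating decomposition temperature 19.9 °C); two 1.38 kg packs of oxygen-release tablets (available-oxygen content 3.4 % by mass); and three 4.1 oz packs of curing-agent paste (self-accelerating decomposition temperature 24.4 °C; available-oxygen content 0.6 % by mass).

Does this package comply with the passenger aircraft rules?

Yes

The polymerization initiator has self-accelerating decomposition temperature 19.9 °C, which is ≤ 60 °C, so it is Category SR (Self-Reactive).
Oxygen-release tablets: available-oxygen content 3.4 % by mass ≥ 3 % by mass → Category OX (Oxidizer).
Curing-agent paste: self-accelerating decomposition temperature 24.4 °C ≤ 60 °C → Category SR (Self-Reactive).
Total Category SR: (three 3.2 oz packs = 272.64 g) + (three 4.1 oz packs = 349.32 g) = 621.96 g.
621.96 g ≤ 1 kg (passenger aircraft limit, Category SR) — within limit.
Category OX quantity: two 1.38 kg packs = 2.76 kg.
That is within the Category OX passenger aircraft limit of 5 kg.
Every hazard category is within its passenger aircraft limit and no segregation rule is violated.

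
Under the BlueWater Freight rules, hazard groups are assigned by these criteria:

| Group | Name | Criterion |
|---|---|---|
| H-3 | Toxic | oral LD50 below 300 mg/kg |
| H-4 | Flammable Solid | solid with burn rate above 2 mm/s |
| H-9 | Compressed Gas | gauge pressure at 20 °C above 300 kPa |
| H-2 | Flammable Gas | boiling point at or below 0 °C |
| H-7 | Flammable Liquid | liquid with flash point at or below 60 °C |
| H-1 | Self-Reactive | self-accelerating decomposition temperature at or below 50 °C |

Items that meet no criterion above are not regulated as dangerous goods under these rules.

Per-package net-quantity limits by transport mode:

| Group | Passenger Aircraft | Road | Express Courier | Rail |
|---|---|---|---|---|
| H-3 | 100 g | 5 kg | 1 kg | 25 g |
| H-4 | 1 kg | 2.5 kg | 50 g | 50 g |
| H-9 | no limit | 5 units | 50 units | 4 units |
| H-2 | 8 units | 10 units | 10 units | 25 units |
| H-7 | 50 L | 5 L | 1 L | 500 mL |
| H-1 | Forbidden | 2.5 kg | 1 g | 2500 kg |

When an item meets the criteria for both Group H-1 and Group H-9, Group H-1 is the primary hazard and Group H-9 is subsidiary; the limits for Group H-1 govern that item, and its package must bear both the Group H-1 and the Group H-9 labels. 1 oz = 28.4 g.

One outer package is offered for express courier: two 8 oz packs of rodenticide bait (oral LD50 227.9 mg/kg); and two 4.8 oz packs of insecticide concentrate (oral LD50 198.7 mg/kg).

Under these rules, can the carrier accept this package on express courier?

Oral LD50 227.9 mg/kg meets the Group H-3 criterion (Toxic), so the rodenticide bait is Group H-3.
The insecticide concentrate has oral LD50 198.7 mg/kg, which is < 300 mg/kg, so it is Group H-3 (Toxic).
Total Group H-3: (two 8 oz packs = 454.4 g) + (two 4.8 oz packs = 272.64 g) = 727.04 g.
727.04 g is within the express courier limit of 1 kg for Group H-3.

Yes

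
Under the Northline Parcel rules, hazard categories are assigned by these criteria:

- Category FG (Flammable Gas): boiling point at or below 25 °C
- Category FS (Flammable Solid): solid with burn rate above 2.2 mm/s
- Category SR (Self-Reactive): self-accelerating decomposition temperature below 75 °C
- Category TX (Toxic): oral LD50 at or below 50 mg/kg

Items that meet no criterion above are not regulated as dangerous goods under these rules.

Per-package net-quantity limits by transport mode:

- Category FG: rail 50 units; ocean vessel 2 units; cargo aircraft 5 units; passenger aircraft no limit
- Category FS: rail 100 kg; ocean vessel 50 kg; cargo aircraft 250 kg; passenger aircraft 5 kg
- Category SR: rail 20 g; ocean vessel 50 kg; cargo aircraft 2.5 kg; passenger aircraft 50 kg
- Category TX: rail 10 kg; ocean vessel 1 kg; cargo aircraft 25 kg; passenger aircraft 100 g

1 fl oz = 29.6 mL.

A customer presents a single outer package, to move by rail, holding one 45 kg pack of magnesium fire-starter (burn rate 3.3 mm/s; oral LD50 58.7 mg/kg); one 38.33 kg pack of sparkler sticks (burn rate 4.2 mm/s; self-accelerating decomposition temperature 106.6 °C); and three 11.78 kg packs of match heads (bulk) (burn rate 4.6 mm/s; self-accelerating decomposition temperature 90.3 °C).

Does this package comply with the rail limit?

Burn rate 3.3 mm/s meets the Category FS criterion (Flammable Solid), so the magnesium fire-starter is Category FS.
Burn rate 4.2 mm/s meets the Category FS criterion (Flammable Solid), so the sparkler sticks are Category FS.
The match heads (bulk) have burn rate 4.6 mm/s, which is > 2.2 mm/s, so they are Category FS (Flammable Solid).
Category FS net quantity: 45 kg + 38.33 kg + (three 11.78 kg packs = 35.34 kg) = 118.67 kg.
118.67 kg > 100 kg (rail limit, Category FS) — over the limit.

No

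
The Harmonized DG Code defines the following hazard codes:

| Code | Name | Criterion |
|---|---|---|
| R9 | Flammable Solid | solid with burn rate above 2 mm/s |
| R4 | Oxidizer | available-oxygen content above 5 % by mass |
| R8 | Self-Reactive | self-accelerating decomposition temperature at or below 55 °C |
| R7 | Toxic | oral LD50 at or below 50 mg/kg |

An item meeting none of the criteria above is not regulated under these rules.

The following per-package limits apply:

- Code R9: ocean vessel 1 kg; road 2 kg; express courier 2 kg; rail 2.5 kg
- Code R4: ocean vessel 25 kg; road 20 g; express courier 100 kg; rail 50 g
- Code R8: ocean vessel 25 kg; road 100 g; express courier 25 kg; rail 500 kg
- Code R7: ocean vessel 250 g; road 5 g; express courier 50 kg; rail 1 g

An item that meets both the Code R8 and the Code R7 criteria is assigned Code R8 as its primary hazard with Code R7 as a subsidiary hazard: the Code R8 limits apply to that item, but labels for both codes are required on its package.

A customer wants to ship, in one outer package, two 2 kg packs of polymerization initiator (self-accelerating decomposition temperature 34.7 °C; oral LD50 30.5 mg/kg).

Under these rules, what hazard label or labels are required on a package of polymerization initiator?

Code R7 and R8

With self-accelerating decomposition temperature 34.7 °C (≤ 55 °C), the polymerization initiator falls in Code R8.
With oral LD50 30.5 mg/kg (≤ 50 mg/kg), the polymerization initiator falls in Code R7.
By the precedence rule Code R8 is primary and Code R7 is subsidiary, and that rule requires both labels on the package.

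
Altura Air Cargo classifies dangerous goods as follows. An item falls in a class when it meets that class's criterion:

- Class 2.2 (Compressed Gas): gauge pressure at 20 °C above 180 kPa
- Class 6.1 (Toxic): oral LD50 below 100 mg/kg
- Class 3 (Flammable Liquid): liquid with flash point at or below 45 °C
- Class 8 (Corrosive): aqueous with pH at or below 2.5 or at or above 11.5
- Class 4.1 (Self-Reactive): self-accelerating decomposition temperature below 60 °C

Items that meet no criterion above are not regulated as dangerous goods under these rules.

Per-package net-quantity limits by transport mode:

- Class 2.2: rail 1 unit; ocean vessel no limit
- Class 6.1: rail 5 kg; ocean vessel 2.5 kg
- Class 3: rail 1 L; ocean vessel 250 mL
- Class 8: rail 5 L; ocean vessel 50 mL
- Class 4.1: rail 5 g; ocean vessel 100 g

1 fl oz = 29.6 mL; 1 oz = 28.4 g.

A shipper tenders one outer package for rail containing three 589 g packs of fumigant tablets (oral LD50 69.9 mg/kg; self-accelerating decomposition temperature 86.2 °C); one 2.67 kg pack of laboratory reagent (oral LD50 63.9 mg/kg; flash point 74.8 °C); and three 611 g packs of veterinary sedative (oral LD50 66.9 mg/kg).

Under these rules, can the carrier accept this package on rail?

Oral LD50 69.9 mg/kg meets the Class 6.1 criterion (Toxic), so the fumigant tablets are Class 6.1.
The laboratory reagent has oral LD50 63.9 mg/kg, which is < 100 mg/kg, so it is Class 6.1 (Toxic).
With oral LD50 66.9 mg/kg (< 100 mg/kg), the veterinary sedative falls in Class 6.1.
Class 6.1 net quantity: (three 589 g packs = 1.767 kg) + 2.67 kg + (three 611 g packs = 1.833 kg) = 6.27 kg.
That exceeds the Class 6.1 rail limit of 5 kg.

No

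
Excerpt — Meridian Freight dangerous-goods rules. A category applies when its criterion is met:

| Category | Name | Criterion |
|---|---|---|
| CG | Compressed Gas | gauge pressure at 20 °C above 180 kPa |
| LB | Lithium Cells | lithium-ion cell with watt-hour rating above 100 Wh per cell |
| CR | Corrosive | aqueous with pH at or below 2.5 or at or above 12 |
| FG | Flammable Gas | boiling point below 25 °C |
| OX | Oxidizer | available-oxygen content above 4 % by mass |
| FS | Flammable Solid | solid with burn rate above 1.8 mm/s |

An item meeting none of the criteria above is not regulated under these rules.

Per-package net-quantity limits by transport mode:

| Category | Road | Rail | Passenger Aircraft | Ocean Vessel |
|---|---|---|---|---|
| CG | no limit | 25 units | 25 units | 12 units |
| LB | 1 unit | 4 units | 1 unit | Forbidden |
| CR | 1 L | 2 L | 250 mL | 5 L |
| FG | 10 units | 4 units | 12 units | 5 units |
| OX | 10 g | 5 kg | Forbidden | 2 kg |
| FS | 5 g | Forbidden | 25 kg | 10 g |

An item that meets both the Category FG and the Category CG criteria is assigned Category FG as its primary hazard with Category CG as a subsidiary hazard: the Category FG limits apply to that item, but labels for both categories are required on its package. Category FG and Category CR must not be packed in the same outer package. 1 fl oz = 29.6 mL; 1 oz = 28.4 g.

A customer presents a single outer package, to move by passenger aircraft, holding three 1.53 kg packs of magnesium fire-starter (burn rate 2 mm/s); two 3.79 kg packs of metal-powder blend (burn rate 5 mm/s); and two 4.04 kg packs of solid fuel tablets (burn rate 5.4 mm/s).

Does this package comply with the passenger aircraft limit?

Yes

The magnesium fire-starter has burn rate 2 mm/s, which is > 1.8 mm/s, so it is Category FS (Flammable Solid).
Burn rate 5 mm/s meets the Category FS criterion (Flammable Solid), so the metal-powder blend is Category FS.
Solid fuel tablets: burn rate 5.4 mm/s > 1.8 mm/s → Category FS (Flammable Solid).
Total Category FS: (three 1.53 kg packs = 4.59 kg) + (two 3.79 kg packs = 7.58 kg) + (two 4.04 kg packs = 8.08 kg) = 20.25 kg.
That is within the Category FS passenger aircraft limit of 25 kg.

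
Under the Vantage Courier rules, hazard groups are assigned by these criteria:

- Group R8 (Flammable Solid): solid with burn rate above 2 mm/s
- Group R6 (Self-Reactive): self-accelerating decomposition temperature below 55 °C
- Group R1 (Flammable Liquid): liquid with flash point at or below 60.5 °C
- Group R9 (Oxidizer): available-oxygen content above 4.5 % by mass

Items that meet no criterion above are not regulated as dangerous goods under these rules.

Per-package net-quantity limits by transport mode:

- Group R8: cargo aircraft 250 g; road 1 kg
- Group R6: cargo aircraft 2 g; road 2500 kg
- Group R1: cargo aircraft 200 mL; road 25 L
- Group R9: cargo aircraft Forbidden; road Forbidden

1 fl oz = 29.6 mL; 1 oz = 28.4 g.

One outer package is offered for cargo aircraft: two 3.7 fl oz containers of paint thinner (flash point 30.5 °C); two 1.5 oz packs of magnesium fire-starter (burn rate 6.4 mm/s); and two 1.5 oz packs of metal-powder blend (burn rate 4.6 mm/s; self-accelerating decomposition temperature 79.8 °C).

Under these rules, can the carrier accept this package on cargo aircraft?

No

Paint thinner: flash point 30.5 °C ≤ 60.5 °C → Group R1 (Flammable Liquid).
Magnesium fire-starter: burn rate 6.4 mm/s > 2 mm/s → Group R8 (Flammable Solid).
Burn rate 4.6 mm/s meets the Group R8 criterion (Flammable Solid), so the metal-powder blend is Group R8.
Total Group R8: (two 1.5 oz packs = 85.2 g) + (two 1.5 oz packs = 85.2 g) = 170.4 g.
170.4 g ≤ 250 g (cargo aircraft limit, Group R8) — within limit.
Group R1 quantity: two 3.7 fl oz containers = 219.04 mL.
That exceeds the Group R1 cargo aircraft limit of 200 mL.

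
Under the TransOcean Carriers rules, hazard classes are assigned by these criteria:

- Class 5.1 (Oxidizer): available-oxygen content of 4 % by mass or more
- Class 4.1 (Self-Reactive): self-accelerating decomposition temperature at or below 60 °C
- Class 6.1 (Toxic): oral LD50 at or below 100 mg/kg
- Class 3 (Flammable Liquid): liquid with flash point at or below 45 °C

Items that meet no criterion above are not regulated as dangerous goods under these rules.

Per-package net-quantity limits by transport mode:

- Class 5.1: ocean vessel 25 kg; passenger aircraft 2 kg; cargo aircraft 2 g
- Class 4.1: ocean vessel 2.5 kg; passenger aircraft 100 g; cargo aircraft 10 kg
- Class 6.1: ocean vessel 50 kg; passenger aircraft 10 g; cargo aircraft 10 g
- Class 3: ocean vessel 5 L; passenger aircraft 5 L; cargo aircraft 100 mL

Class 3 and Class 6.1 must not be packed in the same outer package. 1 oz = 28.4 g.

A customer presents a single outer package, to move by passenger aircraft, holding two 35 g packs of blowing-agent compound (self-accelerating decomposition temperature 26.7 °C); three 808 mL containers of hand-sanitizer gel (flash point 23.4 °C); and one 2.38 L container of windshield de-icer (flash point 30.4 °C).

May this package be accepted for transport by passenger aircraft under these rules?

Self-accelerating decomposition temperature 26.7 °C meets the Class 4.1 criterion (Self-Reactive), so the blowing-agent compound is Class 4.1.
The hand-sanitizer gel has flash point 23.4 °C, which is ≤ 45 °C, so it is Class 3 (Flammable Liquid).
With flash point 30.4 °C (≤ 45 °C), the windshield de-icer falls in Class 3.
Class 3 net quantity: (three 808 mL containers = 2.424 L) + 2.38 L = 4.804 L.
4.804 L is within the passenger aircraft limit of 5 L for Class 3.
Class 4.1 quantity: two 35 g packs = 70 g.
70 g ≤ 100 g (passenger aircraft limit, Class 4.1) — within limit.
The segregation rule (Class 3 with Class 6.1) does not apply to Class 3 with Class 4.1.
Every hazard class is within its passenger aircraft limit and no segregation rule is violated.

Yes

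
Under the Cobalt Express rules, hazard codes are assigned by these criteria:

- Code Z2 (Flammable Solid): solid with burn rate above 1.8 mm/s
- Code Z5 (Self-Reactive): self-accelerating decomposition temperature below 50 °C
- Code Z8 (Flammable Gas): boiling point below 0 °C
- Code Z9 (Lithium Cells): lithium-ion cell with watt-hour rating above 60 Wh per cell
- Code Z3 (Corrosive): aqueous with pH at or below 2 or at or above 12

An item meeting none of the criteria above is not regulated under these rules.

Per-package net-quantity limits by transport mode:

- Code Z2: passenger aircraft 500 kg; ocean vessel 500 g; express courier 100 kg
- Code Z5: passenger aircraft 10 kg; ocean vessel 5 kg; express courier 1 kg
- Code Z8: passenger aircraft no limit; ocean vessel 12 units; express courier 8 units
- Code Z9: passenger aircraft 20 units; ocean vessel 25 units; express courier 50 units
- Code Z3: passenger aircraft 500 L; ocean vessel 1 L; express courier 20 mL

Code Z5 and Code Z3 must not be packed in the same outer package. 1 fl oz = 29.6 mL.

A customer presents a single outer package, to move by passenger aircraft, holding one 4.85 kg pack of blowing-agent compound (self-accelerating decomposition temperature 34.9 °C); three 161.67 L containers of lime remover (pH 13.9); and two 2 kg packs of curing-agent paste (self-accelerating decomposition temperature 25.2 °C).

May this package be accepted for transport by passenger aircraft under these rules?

With self-accelerating decomposition temperature 34.9 °C (< 50 °C), the blowing-agent compound falls in Code Z5.
With pH 13.9 (≥ 12), the lime remover falls in Code Z3.
Curing-agent paste: self-accelerating decomposition temperature 25.2 °C < 50 °C → Code Z5 (Self-Reactive).
Code Z5 net quantity: 4.85 kg + (two 2 kg packs = 4 kg) = 8.85 kg.
8.85 kg is within the passenger aircraft limit of 10 kg for Code Z5.
Code Z3 quantity: three 161.67 L containers = 485.01 L.
485.01 L ≤ 500 L (passenger aircraft limit, Code Z3) — within limit.
Code Z5 and Code Z3 may not share an outer package.

No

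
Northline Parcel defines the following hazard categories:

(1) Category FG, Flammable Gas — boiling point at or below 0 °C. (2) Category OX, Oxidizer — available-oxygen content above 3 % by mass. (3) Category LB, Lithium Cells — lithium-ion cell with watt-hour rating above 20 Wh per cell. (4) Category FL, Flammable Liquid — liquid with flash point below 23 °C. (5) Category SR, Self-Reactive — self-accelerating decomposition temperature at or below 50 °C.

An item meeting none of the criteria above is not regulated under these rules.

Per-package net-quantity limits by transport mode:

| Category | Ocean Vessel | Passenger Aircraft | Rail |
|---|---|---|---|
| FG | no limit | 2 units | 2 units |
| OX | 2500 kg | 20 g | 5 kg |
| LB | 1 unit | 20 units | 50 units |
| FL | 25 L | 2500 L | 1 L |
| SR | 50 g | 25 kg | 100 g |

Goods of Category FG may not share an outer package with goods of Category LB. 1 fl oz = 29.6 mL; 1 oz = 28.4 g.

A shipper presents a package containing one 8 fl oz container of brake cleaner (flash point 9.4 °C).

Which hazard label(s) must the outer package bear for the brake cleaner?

Flash point 9.4 °C meets the Category FL criterion (Flammable Liquid), so the brake cleaner is Category FL.
Only the Category FL label is required.

Category FL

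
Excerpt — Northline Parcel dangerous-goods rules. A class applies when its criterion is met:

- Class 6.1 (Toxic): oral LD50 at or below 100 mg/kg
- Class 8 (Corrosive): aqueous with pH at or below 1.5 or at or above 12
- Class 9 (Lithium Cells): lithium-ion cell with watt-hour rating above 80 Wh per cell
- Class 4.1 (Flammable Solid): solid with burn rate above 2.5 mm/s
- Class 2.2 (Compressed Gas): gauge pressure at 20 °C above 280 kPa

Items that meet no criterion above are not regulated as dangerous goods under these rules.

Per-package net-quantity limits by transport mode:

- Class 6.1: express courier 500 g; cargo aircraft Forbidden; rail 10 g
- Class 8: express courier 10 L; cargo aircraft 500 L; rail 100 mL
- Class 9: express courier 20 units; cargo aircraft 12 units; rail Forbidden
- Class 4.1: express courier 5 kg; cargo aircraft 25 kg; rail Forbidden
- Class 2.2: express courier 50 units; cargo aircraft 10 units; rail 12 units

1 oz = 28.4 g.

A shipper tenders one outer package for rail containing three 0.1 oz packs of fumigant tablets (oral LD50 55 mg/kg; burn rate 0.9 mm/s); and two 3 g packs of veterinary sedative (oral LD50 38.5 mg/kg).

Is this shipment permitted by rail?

Fumigant tablets: oral LD50 55 mg/kg ≤ 100 mg/kg → Class 6.1 (Toxic).
Veterinary sedative: oral LD50 38.5 mg/kg ≤ 100 mg/kg → Class 6.1 (Toxic).
Total Class 6.1: (three 0.1 oz packs = 8.52 g) + (two 3 g packs = 6 g) = 14.52 g.
That exceeds the Class 6.1 rail limit of 10 g.

No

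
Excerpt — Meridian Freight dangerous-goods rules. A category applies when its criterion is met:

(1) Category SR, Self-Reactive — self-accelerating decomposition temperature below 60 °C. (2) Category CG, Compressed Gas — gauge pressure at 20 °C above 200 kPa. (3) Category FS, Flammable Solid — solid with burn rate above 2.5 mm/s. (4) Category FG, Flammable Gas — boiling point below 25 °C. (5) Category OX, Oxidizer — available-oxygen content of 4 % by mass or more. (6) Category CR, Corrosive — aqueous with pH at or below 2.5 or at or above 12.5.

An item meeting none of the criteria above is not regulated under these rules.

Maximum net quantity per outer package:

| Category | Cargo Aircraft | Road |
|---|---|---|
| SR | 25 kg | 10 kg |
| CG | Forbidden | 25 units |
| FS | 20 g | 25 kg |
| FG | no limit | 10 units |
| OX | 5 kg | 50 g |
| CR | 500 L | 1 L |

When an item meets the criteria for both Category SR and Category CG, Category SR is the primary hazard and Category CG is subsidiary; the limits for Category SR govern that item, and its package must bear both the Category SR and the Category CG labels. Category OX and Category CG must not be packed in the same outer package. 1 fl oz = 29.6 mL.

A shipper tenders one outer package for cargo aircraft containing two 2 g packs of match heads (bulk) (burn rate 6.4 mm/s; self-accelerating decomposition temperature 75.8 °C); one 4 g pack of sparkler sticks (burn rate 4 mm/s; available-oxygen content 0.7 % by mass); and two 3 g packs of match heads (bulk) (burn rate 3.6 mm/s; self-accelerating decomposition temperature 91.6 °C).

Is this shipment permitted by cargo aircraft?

Yes

Burn rate 6.4 mm/s meets the Category FS criterion (Flammable Solid), so the match heads (bulk) are Category FS.
Burn rate 4 mm/s meets the Category FS criterion (Flammable Solid), so the sparkler sticks are Category FS.
Burn rate 3.6 mm/s meets the Category FS criterion (Flammable Solid), so the match heads (bulk) are Category FS.
Total Category FS: (two 2 g packs = 4 g) + 4 g + (two 3 g packs = 6 g) = 14 g.
That is within the Category FS cargo aircraft limit of 20 g.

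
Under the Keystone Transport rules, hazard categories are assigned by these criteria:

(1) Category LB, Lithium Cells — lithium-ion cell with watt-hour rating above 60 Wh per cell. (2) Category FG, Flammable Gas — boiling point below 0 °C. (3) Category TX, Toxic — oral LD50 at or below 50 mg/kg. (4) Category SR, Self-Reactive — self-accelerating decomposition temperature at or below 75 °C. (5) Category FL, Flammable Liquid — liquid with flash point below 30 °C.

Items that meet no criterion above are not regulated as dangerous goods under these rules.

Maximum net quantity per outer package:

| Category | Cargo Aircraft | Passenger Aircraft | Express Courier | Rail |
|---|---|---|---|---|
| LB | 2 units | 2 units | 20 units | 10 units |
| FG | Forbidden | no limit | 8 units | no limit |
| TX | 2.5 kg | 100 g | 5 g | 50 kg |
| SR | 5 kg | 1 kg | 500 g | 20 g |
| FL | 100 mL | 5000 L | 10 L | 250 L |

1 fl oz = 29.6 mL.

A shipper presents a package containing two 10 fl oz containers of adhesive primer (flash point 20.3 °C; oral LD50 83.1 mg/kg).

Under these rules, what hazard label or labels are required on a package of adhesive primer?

Category FL

The adhesive primer has flash point 20.3 °C, which is < 30 °C, so it is Category FL (Flammable Liquid).
Only the Category FL label is required.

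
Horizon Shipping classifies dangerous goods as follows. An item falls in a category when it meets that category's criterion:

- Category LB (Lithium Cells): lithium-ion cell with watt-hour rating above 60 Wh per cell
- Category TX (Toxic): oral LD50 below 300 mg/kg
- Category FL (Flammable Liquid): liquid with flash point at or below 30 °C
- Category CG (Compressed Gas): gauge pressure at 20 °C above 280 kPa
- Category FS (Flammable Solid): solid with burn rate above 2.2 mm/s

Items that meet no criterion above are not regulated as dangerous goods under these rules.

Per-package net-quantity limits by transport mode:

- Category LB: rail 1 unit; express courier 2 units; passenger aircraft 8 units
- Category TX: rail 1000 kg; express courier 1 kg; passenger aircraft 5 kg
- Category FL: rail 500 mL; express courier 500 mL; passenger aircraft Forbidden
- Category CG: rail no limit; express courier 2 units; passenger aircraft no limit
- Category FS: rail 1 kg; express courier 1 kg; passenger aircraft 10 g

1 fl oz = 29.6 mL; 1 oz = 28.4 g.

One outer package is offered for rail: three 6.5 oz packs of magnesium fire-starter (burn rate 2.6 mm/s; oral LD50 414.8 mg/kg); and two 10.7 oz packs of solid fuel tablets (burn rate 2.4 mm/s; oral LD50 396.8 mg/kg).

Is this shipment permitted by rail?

No

Magnesium fire-starter: burn rate 2.6 mm/s > 2.2 mm/s → Category FS (Flammable Solid).
Burn rate 2.4 mm/s meets the Category FS criterion (Flammable Solid), so the solid fuel tablets are Category FS.
Total Category FS: (three 6.5 oz packs = 553.8 g) + (two 10.7 oz packs = 607.76 g) = 1161.56 g.
That exceeds the Category FS rail limit of 1 kg.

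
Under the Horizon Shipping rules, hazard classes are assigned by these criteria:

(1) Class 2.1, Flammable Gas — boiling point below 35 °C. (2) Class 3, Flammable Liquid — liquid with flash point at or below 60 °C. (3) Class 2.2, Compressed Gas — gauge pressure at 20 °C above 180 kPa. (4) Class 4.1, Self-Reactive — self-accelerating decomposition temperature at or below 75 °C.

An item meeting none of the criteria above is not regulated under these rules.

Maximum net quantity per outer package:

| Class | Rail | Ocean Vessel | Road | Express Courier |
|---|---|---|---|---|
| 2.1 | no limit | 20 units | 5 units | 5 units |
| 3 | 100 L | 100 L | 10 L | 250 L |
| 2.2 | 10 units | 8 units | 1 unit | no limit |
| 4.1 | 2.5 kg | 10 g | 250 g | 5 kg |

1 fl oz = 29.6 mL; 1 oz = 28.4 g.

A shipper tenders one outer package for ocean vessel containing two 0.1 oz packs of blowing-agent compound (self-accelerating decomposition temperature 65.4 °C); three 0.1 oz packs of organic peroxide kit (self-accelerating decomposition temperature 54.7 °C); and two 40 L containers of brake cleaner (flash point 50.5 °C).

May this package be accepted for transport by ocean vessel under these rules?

Blowing-agent compound: self-accelerating decomposition temperature 65.4 °C ≤ 75 °C → Class 4.1 (Self-Reactive).
Self-accelerating decomposition temperature 54.7 °C meets the Class 4.1 criterion (Self-Reactive), so the organic peroxide kit is Class 4.1.
Flash point 50.5 °C meets the Class 3 criterion (Flammable Liquid), so the brake cleaner is Class 3.
Class 4.1 net quantity: (two 0.1 oz packs = 5.68 g) + (three 0.1 oz packs = 8.52 g) = 14.2 g.
14.2 g > 10 g (ocean vessel limit, Class 4.1) — over the limit.
Class 3 quantity: two 40 L containers = 80 L.
80 L ≤ 100 L (ocean vessel limit, Class 3) — within limit.

No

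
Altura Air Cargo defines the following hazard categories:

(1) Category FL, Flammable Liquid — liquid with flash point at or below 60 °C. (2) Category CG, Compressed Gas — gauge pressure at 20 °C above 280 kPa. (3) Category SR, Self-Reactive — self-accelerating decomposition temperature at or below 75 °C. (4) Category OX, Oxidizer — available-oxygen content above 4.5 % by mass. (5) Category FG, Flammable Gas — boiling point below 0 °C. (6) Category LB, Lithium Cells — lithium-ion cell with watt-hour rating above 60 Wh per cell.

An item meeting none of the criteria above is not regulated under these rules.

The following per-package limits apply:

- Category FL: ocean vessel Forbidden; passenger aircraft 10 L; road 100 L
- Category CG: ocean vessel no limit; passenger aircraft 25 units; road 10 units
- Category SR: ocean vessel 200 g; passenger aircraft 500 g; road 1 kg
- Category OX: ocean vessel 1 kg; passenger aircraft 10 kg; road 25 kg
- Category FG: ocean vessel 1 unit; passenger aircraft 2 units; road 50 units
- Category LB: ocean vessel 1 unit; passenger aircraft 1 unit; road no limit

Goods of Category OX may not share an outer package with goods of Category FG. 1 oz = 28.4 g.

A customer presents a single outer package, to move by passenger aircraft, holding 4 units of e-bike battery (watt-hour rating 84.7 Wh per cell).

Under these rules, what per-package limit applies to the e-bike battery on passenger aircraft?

The e-bike battery has watt-hour rating 84.7 Wh per cell, which is > 60 Wh per cell, so it is Category LB (Lithium Cells).
The passenger aircraft limit for Category LB is 1 unit.

1 unit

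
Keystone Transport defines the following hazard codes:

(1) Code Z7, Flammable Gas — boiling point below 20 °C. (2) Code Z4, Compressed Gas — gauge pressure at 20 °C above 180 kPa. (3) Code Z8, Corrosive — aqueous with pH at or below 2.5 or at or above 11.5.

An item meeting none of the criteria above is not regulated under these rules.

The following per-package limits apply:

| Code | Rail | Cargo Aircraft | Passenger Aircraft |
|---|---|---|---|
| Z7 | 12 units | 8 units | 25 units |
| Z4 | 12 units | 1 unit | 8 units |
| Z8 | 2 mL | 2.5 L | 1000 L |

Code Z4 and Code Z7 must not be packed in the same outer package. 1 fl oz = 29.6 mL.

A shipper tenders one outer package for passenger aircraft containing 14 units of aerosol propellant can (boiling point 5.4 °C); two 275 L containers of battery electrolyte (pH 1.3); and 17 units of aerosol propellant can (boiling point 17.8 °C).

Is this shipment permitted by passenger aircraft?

No

With boiling point 5.4 °C (< 20 °C), the aerosol propellant can falls in Code Z7.
pH 1.3 meets the Code Z8 criterion (Corrosive), so the battery electrolyte is Code Z8.
Aerosol propellant can: boiling point 17.8 °C < 20 °C → Code Z7 (Flammable Gas).
Code Z7 net quantity: 14 units + 17 units = 31 units.
31 units exceeds the passenger aircraft limit of 25 units for Code Z7.
Code Z8 quantity: two 275 L containers = 550 L.
550 L ≤ 1000 L (passenger aircraft limit, Code Z8) — within limit.
The segregation rule (Code Z4 with Code Z7) does not apply to Code Z7 with Code Z8.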